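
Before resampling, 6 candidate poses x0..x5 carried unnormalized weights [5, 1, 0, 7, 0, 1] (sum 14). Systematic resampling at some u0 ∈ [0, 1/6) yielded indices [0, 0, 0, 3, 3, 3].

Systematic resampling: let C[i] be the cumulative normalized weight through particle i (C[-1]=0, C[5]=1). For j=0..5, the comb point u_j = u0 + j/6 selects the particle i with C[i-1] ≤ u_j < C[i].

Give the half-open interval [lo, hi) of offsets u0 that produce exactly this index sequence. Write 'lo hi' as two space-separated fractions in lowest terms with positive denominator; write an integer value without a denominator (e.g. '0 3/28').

C = [5/14, 3/7, 3/7, 13/14, 13/14, 1]
j=0 picked index 0: u0 ∈ [0, 5/14)
j=1 picked index 0: u0 ∈ [-1/6, 4/21)
j=2 picked index 0: u0 ∈ [-1/3, 1/42)
j=3 picked index 3: u0 ∈ [-1/14, 3/7)
j=4 picked index 3: u0 ∈ [-5/21, 11/42)
j=5 picked index 3: u0 ∈ [-17/42, 2/21)
intersection: [0, 1/42)

0 1/42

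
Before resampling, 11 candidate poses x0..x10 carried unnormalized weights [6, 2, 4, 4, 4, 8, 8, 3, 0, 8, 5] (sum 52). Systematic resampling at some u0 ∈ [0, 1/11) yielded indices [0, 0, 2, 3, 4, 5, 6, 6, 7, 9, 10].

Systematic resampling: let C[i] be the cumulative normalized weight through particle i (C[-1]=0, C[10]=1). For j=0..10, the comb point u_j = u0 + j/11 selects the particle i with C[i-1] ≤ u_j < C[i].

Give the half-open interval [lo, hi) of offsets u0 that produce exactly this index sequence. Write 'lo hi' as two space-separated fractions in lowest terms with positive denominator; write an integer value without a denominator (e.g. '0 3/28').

0 3/143

C = [3/26, 2/13, 3/13, 4/13, 5/13, 7/13, 9/13, 3/4, 3/4, 47/52, 1]
j=0 picked index 0: u0 ∈ [0, 3/26)
j=1 picked index 0: u0 ∈ [-1/11, 7/286)
j=2 picked index 2: u0 ∈ [-4/143, 7/143)
j=3 picked index 3: u0 ∈ [-6/143, 5/143)
j=4 picked index 4: u0 ∈ [-8/143, 3/143)
j=5 picked index 5: u0 ∈ [-10/143, 12/143)
j=6 picked index 6: u0 ∈ [-1/143, 21/143)
j=7 picked index 6: u0 ∈ [-14/143, 8/143)
j=8 picked index 7: u0 ∈ [-5/143, 1/44)
j=9 picked index 9: u0 ∈ [-3/44, 49/572)
j=10 picked index 10: u0 ∈ [-3/572, 1/11)
intersection: [0, 3/143)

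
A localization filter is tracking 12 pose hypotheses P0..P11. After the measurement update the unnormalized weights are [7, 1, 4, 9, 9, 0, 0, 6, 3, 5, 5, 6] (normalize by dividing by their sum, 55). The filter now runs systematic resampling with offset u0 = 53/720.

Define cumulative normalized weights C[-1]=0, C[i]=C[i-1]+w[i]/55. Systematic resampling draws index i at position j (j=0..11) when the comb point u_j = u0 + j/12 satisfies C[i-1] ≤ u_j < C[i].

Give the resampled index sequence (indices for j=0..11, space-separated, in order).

C = [7/55, 8/55, 12/55, 21/55, 6/11, 6/11, 6/11, 36/55, 39/55, 4/5, 49/55, 1]
j=0: u_0=53/720 ∈ [0, 7/55) → index 0
j=1: u_1=113/720 ∈ [8/55, 12/55) → index 2
j=2: u_2=173/720 ∈ [12/55, 21/55) → index 3
j=3: u_3=233/720 ∈ [12/55, 21/55) → index 3
j=4: u_4=293/720 ∈ [21/55, 6/11) → index 4
j=5: u_5=353/720 ∈ [21/55, 6/11) → index 4
j=6: u_6=413/720 ∈ [6/11, 36/55) → index 7
j=7: u_7=473/720 ∈ [36/55, 39/55) → index 8
j=8: u_8=533/720 ∈ [39/55, 4/5) → index 9
j=9: u_9=593/720 ∈ [4/5, 49/55) → index 10
j=10: u_10=653/720 ∈ [49/55, 1) → index 11
j=11: u_11=713/720 ∈ [49/55, 1) → index 11

0 2 3 3 4 4 7 8 9 10 11 11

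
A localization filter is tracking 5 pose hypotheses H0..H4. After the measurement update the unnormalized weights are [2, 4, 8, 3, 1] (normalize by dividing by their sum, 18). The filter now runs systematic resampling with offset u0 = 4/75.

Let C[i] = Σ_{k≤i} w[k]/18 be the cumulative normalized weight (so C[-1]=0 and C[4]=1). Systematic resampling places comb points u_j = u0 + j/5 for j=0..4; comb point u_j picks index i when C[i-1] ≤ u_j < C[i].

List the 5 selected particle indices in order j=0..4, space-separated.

C = [1/9, 1/3, 7/9, 17/18, 1]
j=0: u_0=4/75 ∈ [0, 1/9) → index 0
j=1: u_1=19/75 ∈ [1/9, 1/3) → index 1
j=2: u_2=34/75 ∈ [1/3, 7/9) → index 2
j=3: u_3=49/75 ∈ [1/3, 7/9) → index 2
j=4: u_4=64/75 ∈ [7/9, 17/18) → index 3

0 1 2 2 3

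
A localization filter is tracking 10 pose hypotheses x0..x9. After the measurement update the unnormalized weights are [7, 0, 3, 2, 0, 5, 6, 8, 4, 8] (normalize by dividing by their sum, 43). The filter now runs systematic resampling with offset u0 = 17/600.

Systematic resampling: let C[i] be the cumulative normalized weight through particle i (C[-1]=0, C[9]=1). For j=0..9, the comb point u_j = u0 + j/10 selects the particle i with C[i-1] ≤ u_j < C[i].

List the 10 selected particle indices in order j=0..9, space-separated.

C = [7/43, 7/43, 10/43, 12/43, 12/43, 17/43, 23/43, 31/43, 35/43, 1]
j=0: u_0=17/600 ∈ [0, 7/43) → index 0
j=1: u_1=77/600 ∈ [0, 7/43) → index 0
j=2: u_2=137/600 ∈ [7/43, 10/43) → index 2
j=3: u_3=197/600 ∈ [12/43, 17/43) → index 5
j=4: u_4=257/600 ∈ [17/43, 23/43) → index 6
j=5: u_5=317/600 ∈ [17/43, 23/43) → index 6
j=6: u_6=377/600 ∈ [23/43, 31/43) → index 7
j=7: u_7=437/600 ∈ [31/43, 35/43) → index 8
j=8: u_8=497/600 ∈ [35/43, 1) → index 9
j=9: u_9=557/600 ∈ [35/43, 1) → index 9

0 0 2 5 6 6 7 8 9 9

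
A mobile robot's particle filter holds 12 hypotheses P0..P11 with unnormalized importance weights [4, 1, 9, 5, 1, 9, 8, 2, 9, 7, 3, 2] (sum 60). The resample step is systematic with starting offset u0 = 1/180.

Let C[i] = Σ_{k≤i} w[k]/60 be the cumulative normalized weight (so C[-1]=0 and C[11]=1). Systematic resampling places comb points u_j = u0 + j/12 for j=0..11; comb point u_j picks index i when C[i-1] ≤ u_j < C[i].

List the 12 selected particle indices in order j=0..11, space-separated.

C = [1/15, 1/12, 7/30, 19/60, 1/3, 29/60, 37/60, 13/20, 4/5, 11/12, 29/30, 1]
j=0: u_0=1/180 ∈ [0, 1/15) → index 0
j=1: u_1=4/45 ∈ [1/12, 7/30) → index 2
j=2: u_2=31/180 ∈ [1/12, 7/30) → index 2
j=3: u_3=23/90 ∈ [7/30, 19/60) → index 3
j=4: u_4=61/180 ∈ [1/3, 29/60) → index 5
j=5: u_5=19/45 ∈ [1/3, 29/60) → index 5
j=6: u_6=91/180 ∈ [29/60, 37/60) → index 6
j=7: u_7=53/90 ∈ [29/60, 37/60) → index 6
j=8: u_8=121/180 ∈ [13/20, 4/5) → index 8
j=9: u_9=34/45 ∈ [13/20, 4/5) → index 8
j=10: u_10=151/180 ∈ [4/5, 11/12) → index 9
j=11: u_11=83/90 ∈ [11/12, 29/30) → index 10

0 2 2 3 5 5 6 6 8 8 9 10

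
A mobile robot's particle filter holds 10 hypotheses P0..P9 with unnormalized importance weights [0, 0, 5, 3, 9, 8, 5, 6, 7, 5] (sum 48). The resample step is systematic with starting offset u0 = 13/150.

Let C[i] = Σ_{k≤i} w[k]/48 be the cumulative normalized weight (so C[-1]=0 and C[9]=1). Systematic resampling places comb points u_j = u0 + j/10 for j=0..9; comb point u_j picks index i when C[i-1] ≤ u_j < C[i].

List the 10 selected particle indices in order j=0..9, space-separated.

C = [0, 0, 5/48, 1/6, 17/48, 25/48, 5/8, 3/4, 43/48, 1]
j=0: u_0=13/150 ∈ [0, 5/48) → index 2
j=1: u_1=14/75 ∈ [1/6, 17/48) → index 4
j=2: u_2=43/150 ∈ [1/6, 17/48) → index 4
j=3: u_3=29/75 ∈ [17/48, 25/48) → index 5
j=4: u_4=73/150 ∈ [17/48, 25/48) → index 5
j=5: u_5=44/75 ∈ [25/48, 5/8) → index 6
j=6: u_6=103/150 ∈ [5/8, 3/4) → index 7
j=7: u_7=59/75 ∈ [3/4, 43/48) → index 8
j=8: u_8=133/150 ∈ [3/4, 43/48) → index 8
j=9: u_9=74/75 ∈ [43/48, 1) → index 9

2 4 4 5 5 6 7 8 8 9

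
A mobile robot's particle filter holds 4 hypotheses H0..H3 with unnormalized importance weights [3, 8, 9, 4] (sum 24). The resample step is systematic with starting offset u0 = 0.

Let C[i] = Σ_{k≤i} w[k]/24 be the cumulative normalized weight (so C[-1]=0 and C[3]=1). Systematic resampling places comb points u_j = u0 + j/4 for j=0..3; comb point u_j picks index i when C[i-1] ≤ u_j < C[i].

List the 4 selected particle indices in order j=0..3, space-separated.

0 1 2 2

C = [1/8, 11/24, 5/6, 1]
j=0: u_0=0 ∈ [0, 1/8) → index 0
j=1: u_1=1/4 ∈ [1/8, 11/24) → index 1
j=2: u_2=1/2 ∈ [11/24, 5/6) → index 2
j=3: u_3=3/4 ∈ [11/24, 5/6) → index 2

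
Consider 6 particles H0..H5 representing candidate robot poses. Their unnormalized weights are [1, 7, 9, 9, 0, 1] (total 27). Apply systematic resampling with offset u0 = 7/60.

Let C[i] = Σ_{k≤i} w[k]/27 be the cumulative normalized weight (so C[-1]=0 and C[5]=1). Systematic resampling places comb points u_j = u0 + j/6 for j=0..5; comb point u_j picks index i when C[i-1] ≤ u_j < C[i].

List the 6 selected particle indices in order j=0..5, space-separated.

1 1 2 2 3 3

C = [1/27, 8/27, 17/27, 26/27, 26/27, 1]
j=0: u_0=7/60 ∈ [1/27, 8/27) → index 1
j=1: u_1=17/60 ∈ [1/27, 8/27) → index 1
j=2: u_2=9/20 ∈ [8/27, 17/27) → index 2
j=3: u_3=37/60 ∈ [8/27, 17/27) → index 2
j=4: u_4=47/60 ∈ [17/27, 26/27) → index 3
j=5: u_5=19/20 ∈ [17/27, 26/27) → index 3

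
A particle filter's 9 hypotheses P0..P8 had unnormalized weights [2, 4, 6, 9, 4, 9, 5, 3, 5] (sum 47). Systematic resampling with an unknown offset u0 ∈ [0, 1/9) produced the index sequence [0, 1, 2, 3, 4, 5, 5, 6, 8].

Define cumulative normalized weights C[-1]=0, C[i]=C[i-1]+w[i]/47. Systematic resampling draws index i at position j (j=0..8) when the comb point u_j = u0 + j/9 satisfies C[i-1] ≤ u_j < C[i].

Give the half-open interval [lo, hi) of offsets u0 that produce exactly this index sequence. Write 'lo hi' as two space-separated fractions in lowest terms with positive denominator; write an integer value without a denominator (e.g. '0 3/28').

C = [2/47, 6/47, 12/47, 21/47, 25/47, 34/47, 39/47, 42/47, 1]
j=0 picked index 0: u0 ∈ [0, 2/47)
j=1 picked index 1: u0 ∈ [-29/423, 7/423)
j=2 picked index 2: u0 ∈ [-40/423, 14/423)
j=3 picked index 3: u0 ∈ [-11/141, 16/141)
j=4 picked index 4: u0 ∈ [1/423, 37/423)
j=5 picked index 5: u0 ∈ [-10/423, 71/423)
j=6 picked index 5: u0 ∈ [-19/141, 8/141)
j=7 picked index 6: u0 ∈ [-23/423, 22/423)
j=8 picked index 8: u0 ∈ [2/423, 1/9)
intersection: [2/423, 7/423)

2/423 7/423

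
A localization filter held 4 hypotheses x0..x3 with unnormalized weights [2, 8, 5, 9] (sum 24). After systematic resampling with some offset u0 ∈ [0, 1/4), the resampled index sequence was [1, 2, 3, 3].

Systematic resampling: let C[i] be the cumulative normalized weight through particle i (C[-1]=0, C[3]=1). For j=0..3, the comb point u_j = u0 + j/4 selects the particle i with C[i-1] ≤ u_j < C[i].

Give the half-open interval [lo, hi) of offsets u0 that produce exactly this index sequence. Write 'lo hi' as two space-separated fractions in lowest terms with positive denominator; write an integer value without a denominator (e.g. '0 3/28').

1/6 1/4

C = [1/12, 5/12, 5/8, 1]
j=0 picked index 1: u0 ∈ [1/12, 5/12)
j=1 picked index 2: u0 ∈ [1/6, 3/8)
j=2 picked index 3: u0 ∈ [1/8, 1/2)
j=3 picked index 3: u0 ∈ [-1/8, 1/4)
intersection: [1/6, 1/4)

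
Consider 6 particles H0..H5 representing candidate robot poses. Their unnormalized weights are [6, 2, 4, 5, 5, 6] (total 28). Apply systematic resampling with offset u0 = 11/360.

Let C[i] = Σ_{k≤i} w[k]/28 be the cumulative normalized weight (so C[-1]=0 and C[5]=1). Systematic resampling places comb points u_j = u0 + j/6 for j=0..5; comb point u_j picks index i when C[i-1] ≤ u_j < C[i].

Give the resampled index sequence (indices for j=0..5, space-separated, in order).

0 0 2 3 4 5

C = [3/14, 2/7, 3/7, 17/28, 11/14, 1]
j=0: u_0=11/360 ∈ [0, 3/14) → index 0
j=1: u_1=71/360 ∈ [0, 3/14) → index 0
j=2: u_2=131/360 ∈ [2/7, 3/7) → index 2
j=3: u_3=191/360 ∈ [3/7, 17/28) → index 3
j=4: u_4=251/360 ∈ [17/28, 11/14) → index 4
j=5: u_5=311/360 ∈ [11/14, 1) → index 5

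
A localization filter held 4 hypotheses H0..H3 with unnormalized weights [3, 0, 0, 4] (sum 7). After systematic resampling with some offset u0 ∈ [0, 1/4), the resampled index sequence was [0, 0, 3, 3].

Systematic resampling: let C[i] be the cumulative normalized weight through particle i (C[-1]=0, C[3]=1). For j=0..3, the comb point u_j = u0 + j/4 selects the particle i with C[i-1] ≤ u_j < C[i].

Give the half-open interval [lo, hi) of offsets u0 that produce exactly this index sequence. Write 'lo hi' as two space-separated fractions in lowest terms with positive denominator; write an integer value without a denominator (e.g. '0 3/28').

C = [3/7, 3/7, 3/7, 1]
j=0 picked index 0: u0 ∈ [0, 3/7)
j=1 picked index 0: u0 ∈ [-1/4, 5/28)
j=2 picked index 3: u0 ∈ [-1/14, 1/2)
j=3 picked index 3: u0 ∈ [-9/28, 1/4)
intersection: [0, 5/28)

0 5/28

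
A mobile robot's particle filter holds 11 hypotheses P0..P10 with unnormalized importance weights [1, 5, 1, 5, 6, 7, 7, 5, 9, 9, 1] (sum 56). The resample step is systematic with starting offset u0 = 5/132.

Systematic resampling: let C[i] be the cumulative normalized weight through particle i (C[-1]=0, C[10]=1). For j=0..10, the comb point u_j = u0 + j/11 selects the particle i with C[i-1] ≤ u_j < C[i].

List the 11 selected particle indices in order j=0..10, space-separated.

C = [1/56, 3/28, 1/8, 3/14, 9/28, 25/56, 4/7, 37/56, 23/28, 55/56, 1]
j=0: u_0=5/132 ∈ [1/56, 3/28) → index 1
j=1: u_1=17/132 ∈ [1/8, 3/14) → index 3
j=2: u_2=29/132 ∈ [3/14, 9/28) → index 4
j=3: u_3=41/132 ∈ [3/14, 9/28) → index 4
j=4: u_4=53/132 ∈ [9/28, 25/56) → index 5
j=5: u_5=65/132 ∈ [25/56, 4/7) → index 6
j=6: u_6=7/12 ∈ [4/7, 37/56) → index 7
j=7: u_7=89/132 ∈ [37/56, 23/28) → index 8
j=8: u_8=101/132 ∈ [37/56, 23/28) → index 8
j=9: u_9=113/132 ∈ [23/28, 55/56) → index 9
j=10: u_10=125/132 ∈ [23/28, 55/56) → index 9

1 3 4 4 5 6 7 8 8 9 9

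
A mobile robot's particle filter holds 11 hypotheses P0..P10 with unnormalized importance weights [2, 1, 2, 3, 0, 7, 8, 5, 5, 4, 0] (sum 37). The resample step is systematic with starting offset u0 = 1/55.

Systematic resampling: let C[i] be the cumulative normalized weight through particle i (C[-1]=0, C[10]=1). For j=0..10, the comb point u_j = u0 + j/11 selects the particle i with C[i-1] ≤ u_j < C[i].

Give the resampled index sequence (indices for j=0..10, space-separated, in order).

0 2 3 5 5 6 6 7 7 8 9

C = [2/37, 3/37, 5/37, 8/37, 8/37, 15/37, 23/37, 28/37, 33/37, 1, 1]
j=0: u_0=1/55 ∈ [0, 2/37) → index 0
j=1: u_1=6/55 ∈ [3/37, 5/37) → index 2
j=2: u_2=1/5 ∈ [5/37, 8/37) → index 3
j=3: u_3=16/55 ∈ [8/37, 15/37) → index 5
j=4: u_4=21/55 ∈ [8/37, 15/37) → index 5
j=5: u_5=26/55 ∈ [15/37, 23/37) → index 6
j=6: u_6=31/55 ∈ [15/37, 23/37) → index 6
j=7: u_7=36/55 ∈ [23/37, 28/37) → index 7
j=8: u_8=41/55 ∈ [23/37, 28/37) → index 7
j=9: u_9=46/55 ∈ [28/37, 33/37) → index 8
j=10: u_10=51/55 ∈ [33/37, 1) → index 9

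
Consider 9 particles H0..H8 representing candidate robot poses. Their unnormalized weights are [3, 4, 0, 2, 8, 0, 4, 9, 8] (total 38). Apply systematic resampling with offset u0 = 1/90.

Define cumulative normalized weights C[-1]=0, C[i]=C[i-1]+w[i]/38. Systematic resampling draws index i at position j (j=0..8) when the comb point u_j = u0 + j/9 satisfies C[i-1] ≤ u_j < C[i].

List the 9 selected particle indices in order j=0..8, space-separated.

C = [3/38, 7/38, 7/38, 9/38, 17/38, 17/38, 21/38, 15/19, 1]
j=0: u_0=1/90 ∈ [0, 3/38) → index 0
j=1: u_1=11/90 ∈ [3/38, 7/38) → index 1
j=2: u_2=7/30 ∈ [7/38, 9/38) → index 3
j=3: u_3=31/90 ∈ [9/38, 17/38) → index 4
j=4: u_4=41/90 ∈ [17/38, 21/38) → index 6
j=5: u_5=17/30 ∈ [21/38, 15/19) → index 7
j=6: u_6=61/90 ∈ [21/38, 15/19) → index 7
j=7: u_7=71/90 ∈ [21/38, 15/19) → index 7
j=8: u_8=9/10 ∈ [15/19, 1) → index 8

0 1 3 4 6 7 7 7 8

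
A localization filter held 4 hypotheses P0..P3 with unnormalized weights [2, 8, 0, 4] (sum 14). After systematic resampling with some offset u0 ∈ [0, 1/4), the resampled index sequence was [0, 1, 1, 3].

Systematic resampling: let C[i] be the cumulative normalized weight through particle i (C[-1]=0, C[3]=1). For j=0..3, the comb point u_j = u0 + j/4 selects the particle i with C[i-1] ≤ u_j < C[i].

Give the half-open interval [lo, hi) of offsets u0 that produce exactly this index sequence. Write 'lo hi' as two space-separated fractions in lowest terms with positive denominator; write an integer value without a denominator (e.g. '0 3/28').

C = [1/7, 5/7, 5/7, 1]
j=0 picked index 0: u0 ∈ [0, 1/7)
j=1 picked index 1: u0 ∈ [-3/28, 13/28)
j=2 picked index 1: u0 ∈ [-5/14, 3/14)
j=3 picked index 3: u0 ∈ [-1/28, 1/4)
intersection: [0, 1/7)

0 1/7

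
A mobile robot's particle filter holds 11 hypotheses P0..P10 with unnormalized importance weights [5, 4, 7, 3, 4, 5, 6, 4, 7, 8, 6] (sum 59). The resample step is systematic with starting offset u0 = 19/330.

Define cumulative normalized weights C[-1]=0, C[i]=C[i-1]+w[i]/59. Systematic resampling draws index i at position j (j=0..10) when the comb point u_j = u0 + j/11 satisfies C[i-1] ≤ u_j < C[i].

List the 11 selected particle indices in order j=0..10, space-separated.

0 1 2 4 5 6 7 8 9 9 10

C = [5/59, 9/59, 16/59, 19/59, 23/59, 28/59, 34/59, 38/59, 45/59, 53/59, 1]
j=0: u_0=19/330 ∈ [0, 5/59) → index 0
j=1: u_1=49/330 ∈ [5/59, 9/59) → index 1
j=2: u_2=79/330 ∈ [9/59, 16/59) → index 2
j=3: u_3=109/330 ∈ [19/59, 23/59) → index 4
j=4: u_4=139/330 ∈ [23/59, 28/59) → index 5
j=5: u_5=169/330 ∈ [28/59, 34/59) → index 6
j=6: u_6=199/330 ∈ [34/59, 38/59) → index 7
j=7: u_7=229/330 ∈ [38/59, 45/59) → index 8
j=8: u_8=259/330 ∈ [45/59, 53/59) → index 9
j=9: u_9=289/330 ∈ [45/59, 53/59) → index 9
j=10: u_10=29/30 ∈ [53/59, 1) → index 10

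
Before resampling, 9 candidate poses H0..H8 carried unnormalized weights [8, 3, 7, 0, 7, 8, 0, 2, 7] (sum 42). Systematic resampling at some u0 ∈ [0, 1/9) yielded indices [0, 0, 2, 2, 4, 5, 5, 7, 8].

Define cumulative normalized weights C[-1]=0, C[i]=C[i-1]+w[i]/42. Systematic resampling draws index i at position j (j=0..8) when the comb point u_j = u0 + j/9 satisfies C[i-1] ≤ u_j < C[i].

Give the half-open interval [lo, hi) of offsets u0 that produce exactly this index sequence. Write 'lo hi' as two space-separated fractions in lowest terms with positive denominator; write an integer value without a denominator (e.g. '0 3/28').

5/126 1/18

C = [4/21, 11/42, 3/7, 3/7, 25/42, 11/14, 11/14, 5/6, 1]
j=0 picked index 0: u0 ∈ [0, 4/21)
j=1 picked index 0: u0 ∈ [-1/9, 5/63)
j=2 picked index 2: u0 ∈ [5/126, 13/63)
j=3 picked index 2: u0 ∈ [-1/14, 2/21)
j=4 picked index 4: u0 ∈ [-1/63, 19/126)
j=5 picked index 5: u0 ∈ [5/126, 29/126)
j=6 picked index 5: u0 ∈ [-1/14, 5/42)
j=7 picked index 7: u0 ∈ [1/126, 1/18)
j=8 picked index 8: u0 ∈ [-1/18, 1/9)
intersection: [5/126, 1/18)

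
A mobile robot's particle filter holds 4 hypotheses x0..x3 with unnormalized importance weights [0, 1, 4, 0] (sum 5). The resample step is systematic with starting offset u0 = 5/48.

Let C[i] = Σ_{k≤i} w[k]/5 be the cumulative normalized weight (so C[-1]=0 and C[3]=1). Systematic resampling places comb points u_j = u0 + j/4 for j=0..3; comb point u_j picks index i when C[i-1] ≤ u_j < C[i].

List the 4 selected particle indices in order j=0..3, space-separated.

C = [0, 1/5, 1, 1]
j=0: u_0=5/48 ∈ [0, 1/5) → index 1
j=1: u_1=17/48 ∈ [1/5, 1) → index 2
j=2: u_2=29/48 ∈ [1/5, 1) → index 2
j=3: u_3=41/48 ∈ [1/5, 1) → index 2

1 2 2 2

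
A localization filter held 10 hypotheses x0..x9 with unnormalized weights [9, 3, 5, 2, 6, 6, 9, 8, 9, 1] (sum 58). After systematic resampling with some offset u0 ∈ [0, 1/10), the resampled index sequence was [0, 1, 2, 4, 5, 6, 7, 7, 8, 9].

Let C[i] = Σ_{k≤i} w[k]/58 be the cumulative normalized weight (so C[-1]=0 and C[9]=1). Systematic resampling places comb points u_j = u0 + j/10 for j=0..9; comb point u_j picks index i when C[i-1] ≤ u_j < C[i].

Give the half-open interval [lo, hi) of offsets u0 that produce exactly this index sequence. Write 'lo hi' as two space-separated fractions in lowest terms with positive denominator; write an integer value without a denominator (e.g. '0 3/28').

C = [9/58, 6/29, 17/58, 19/58, 25/58, 31/58, 20/29, 24/29, 57/58, 1]
j=0 picked index 0: u0 ∈ [0, 9/58)
j=1 picked index 1: u0 ∈ [8/145, 31/290)
j=2 picked index 2: u0 ∈ [1/145, 27/290)
j=3 picked index 4: u0 ∈ [4/145, 19/145)
j=4 picked index 5: u0 ∈ [9/290, 39/290)
j=5 picked index 6: u0 ∈ [1/29, 11/58)
j=6 picked index 7: u0 ∈ [13/145, 33/145)
j=7 picked index 7: u0 ∈ [-3/290, 37/290)
j=8 picked index 8: u0 ∈ [4/145, 53/290)
j=9 picked index 9: u0 ∈ [12/145, 1/10)
intersection: [13/145, 27/290)

13/145 27/290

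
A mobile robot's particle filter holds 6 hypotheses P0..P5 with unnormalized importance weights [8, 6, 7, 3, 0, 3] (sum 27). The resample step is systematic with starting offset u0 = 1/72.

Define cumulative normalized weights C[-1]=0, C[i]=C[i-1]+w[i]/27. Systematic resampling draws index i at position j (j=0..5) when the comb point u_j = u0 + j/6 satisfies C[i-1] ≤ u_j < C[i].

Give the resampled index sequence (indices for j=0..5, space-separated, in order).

0 0 1 1 2 3

C = [8/27, 14/27, 7/9, 8/9, 8/9, 1]
j=0: u_0=1/72 ∈ [0, 8/27) → index 0
j=1: u_1=13/72 ∈ [0, 8/27) → index 0
j=2: u_2=25/72 ∈ [8/27, 14/27) → index 1
j=3: u_3=37/72 ∈ [8/27, 14/27) → index 1
j=4: u_4=49/72 ∈ [14/27, 7/9) → index 2
j=5: u_5=61/72 ∈ [7/9, 8/9) → index 3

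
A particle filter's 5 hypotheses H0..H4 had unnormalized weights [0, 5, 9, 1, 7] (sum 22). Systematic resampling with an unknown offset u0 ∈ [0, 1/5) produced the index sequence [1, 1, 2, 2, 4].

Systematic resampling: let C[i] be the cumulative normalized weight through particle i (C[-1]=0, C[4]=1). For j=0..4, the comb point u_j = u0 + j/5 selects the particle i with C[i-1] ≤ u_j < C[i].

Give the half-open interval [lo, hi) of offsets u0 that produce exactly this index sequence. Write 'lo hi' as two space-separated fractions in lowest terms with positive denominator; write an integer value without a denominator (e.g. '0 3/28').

0 3/110

C = [0, 5/22, 7/11, 15/22, 1]
j=0 picked index 1: u0 ∈ [0, 5/22)
j=1 picked index 1: u0 ∈ [-1/5, 3/110)
j=2 picked index 2: u0 ∈ [-19/110, 13/55)
j=3 picked index 2: u0 ∈ [-41/110, 2/55)
j=4 picked index 4: u0 ∈ [-13/110, 1/5)
intersection: [0, 3/110)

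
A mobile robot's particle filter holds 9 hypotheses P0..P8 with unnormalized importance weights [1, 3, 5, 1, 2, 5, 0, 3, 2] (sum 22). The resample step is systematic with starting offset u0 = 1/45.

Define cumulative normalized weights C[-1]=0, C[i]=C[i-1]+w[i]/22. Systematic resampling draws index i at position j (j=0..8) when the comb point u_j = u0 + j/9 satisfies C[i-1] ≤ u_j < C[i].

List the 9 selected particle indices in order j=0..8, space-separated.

C = [1/22, 2/11, 9/22, 5/11, 6/11, 17/22, 17/22, 10/11, 1]
j=0: u_0=1/45 ∈ [0, 1/22) → index 0
j=1: u_1=2/15 ∈ [1/22, 2/11) → index 1
j=2: u_2=11/45 ∈ [2/11, 9/22) → index 2
j=3: u_3=16/45 ∈ [2/11, 9/22) → index 2
j=4: u_4=7/15 ∈ [5/11, 6/11) → index 4
j=5: u_5=26/45 ∈ [6/11, 17/22) → index 5
j=6: u_6=31/45 ∈ [6/11, 17/22) → index 5
j=7: u_7=4/5 ∈ [17/22, 10/11) → index 7
j=8: u_8=41/45 ∈ [10/11, 1) → index 8

0 1 2 2 4 5 5 7 8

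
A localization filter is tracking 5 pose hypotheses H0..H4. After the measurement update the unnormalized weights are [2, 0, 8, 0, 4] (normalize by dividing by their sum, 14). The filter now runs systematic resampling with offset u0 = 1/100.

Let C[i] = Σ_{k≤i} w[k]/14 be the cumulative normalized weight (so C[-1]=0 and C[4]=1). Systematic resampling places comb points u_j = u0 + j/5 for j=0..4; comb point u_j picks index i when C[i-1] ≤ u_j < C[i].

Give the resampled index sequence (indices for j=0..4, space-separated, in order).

0 2 2 2 4

C = [1/7, 1/7, 5/7, 5/7, 1]
j=0: u_0=1/100 ∈ [0, 1/7) → index 0
j=1: u_1=21/100 ∈ [1/7, 5/7) → index 2
j=2: u_2=41/100 ∈ [1/7, 5/7) → index 2
j=3: u_3=61/100 ∈ [1/7, 5/7) → index 2
j=4: u_4=81/100 ∈ [5/7, 1) → index 4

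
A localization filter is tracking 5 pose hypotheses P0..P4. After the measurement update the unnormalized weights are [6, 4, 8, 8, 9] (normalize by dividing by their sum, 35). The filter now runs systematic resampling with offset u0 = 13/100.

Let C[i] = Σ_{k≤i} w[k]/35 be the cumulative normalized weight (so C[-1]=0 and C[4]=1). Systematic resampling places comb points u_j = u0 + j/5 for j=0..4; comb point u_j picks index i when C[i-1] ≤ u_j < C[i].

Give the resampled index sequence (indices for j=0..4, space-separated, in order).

0 2 3 3 4

C = [6/35, 2/7, 18/35, 26/35, 1]
j=0: u_0=13/100 ∈ [0, 6/35) → index 0
j=1: u_1=33/100 ∈ [2/7, 18/35) → index 2
j=2: u_2=53/100 ∈ [18/35, 26/35) → index 3
j=3: u_3=73/100 ∈ [18/35, 26/35) → index 3
j=4: u_4=93/100 ∈ [26/35, 1) → index 4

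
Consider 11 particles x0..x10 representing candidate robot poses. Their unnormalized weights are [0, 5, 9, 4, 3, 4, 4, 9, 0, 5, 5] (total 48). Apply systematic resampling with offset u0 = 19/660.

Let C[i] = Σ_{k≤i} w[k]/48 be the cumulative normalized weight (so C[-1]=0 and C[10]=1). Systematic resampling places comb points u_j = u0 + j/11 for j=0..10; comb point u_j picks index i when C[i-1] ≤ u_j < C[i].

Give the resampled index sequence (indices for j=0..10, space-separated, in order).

1 2 2 3 4 5 6 7 7 9 10

C = [0, 5/48, 7/24, 3/8, 7/16, 25/48, 29/48, 19/24, 19/24, 43/48, 1]
j=0: u_0=19/660 ∈ [0, 5/48) → index 1
j=1: u_1=79/660 ∈ [5/48, 7/24) → index 2
j=2: u_2=139/660 ∈ [5/48, 7/24) → index 2
j=3: u_3=199/660 ∈ [7/24, 3/8) → index 3
j=4: u_4=259/660 ∈ [3/8, 7/16) → index 4
j=5: u_5=29/60 ∈ [7/16, 25/48) → index 5
j=6: u_6=379/660 ∈ [25/48, 29/48) → index 6
j=7: u_7=439/660 ∈ [29/48, 19/24) → index 7
j=8: u_8=499/660 ∈ [29/48, 19/24) → index 7
j=9: u_9=559/660 ∈ [19/24, 43/48) → index 9
j=10: u_10=619/660 ∈ [43/48, 1) → index 10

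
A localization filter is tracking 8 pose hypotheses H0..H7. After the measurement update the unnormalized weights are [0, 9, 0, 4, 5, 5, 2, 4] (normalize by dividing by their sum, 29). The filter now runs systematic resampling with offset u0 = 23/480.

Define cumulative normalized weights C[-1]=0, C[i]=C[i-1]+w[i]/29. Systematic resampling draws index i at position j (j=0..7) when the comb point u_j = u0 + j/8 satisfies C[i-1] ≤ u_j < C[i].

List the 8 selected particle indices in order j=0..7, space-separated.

1 1 1 3 4 5 6 7

C = [0, 9/29, 9/29, 13/29, 18/29, 23/29, 25/29, 1]
j=0: u_0=23/480 ∈ [0, 9/29) → index 1
j=1: u_1=83/480 ∈ [0, 9/29) → index 1
j=2: u_2=143/480 ∈ [0, 9/29) → index 1
j=3: u_3=203/480 ∈ [9/29, 13/29) → index 3
j=4: u_4=263/480 ∈ [13/29, 18/29) → index 4
j=5: u_5=323/480 ∈ [18/29, 23/29) → index 5
j=6: u_6=383/480 ∈ [23/29, 25/29) → index 6
j=7: u_7=443/480 ∈ [25/29, 1) → index 7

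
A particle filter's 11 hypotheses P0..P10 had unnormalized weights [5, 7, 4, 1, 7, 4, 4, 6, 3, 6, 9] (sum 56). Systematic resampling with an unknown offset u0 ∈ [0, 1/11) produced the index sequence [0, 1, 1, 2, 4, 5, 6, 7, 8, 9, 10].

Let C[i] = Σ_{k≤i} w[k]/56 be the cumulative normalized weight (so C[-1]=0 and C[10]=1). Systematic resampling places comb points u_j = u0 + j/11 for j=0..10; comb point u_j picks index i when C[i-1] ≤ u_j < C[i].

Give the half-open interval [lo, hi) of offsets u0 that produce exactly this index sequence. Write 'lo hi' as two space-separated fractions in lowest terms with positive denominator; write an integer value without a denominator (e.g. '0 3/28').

0 3/616

C = [5/56, 3/14, 2/7, 17/56, 3/7, 1/2, 4/7, 19/28, 41/56, 47/56, 1]
j=0 picked index 0: u0 ∈ [0, 5/56)
j=1 picked index 1: u0 ∈ [-1/616, 19/154)
j=2 picked index 1: u0 ∈ [-57/616, 5/154)
j=3 picked index 2: u0 ∈ [-9/154, 1/77)
j=4 picked index 4: u0 ∈ [-37/616, 5/77)
j=5 picked index 5: u0 ∈ [-2/77, 1/22)
j=6 picked index 6: u0 ∈ [-1/22, 2/77)
j=7 picked index 7: u0 ∈ [-5/77, 13/308)
j=8 picked index 8: u0 ∈ [-15/308, 3/616)
j=9 picked index 9: u0 ∈ [-53/616, 13/616)
j=10 picked index 10: u0 ∈ [-43/616, 1/11)
intersection: [0, 3/616)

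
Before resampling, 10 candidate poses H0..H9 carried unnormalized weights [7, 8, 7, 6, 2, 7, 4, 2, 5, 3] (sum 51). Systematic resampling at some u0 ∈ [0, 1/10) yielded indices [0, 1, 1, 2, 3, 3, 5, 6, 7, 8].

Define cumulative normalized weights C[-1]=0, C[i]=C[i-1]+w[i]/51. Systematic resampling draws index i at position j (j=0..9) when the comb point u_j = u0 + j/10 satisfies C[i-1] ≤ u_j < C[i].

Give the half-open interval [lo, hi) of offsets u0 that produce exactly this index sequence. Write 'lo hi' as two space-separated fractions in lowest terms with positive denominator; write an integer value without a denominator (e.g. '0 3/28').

C = [7/51, 5/17, 22/51, 28/51, 10/17, 37/51, 41/51, 43/51, 16/17, 1]
j=0 picked index 0: u0 ∈ [0, 7/51)
j=1 picked index 1: u0 ∈ [19/510, 33/170)
j=2 picked index 1: u0 ∈ [-16/255, 8/85)
j=3 picked index 2: u0 ∈ [-1/170, 67/510)
j=4 picked index 3: u0 ∈ [8/255, 38/255)
j=5 picked index 3: u0 ∈ [-7/102, 5/102)
j=6 picked index 5: u0 ∈ [-1/85, 32/255)
j=7 picked index 6: u0 ∈ [13/510, 53/510)
j=8 picked index 7: u0 ∈ [1/255, 11/255)
j=9 picked index 8: u0 ∈ [-29/510, 7/170)
intersection: [19/510, 7/170)

19/510 7/170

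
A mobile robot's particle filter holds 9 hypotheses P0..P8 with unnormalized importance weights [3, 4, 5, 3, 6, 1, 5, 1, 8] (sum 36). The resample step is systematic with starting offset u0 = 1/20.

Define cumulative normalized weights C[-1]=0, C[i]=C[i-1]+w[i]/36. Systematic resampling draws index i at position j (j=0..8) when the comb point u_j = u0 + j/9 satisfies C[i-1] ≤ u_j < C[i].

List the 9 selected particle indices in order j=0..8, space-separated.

0 1 2 3 4 5 6 8 8

C = [1/12, 7/36, 1/3, 5/12, 7/12, 11/18, 3/4, 7/9, 1]
j=0: u_0=1/20 ∈ [0, 1/12) → index 0
j=1: u_1=29/180 ∈ [1/12, 7/36) → index 1
j=2: u_2=49/180 ∈ [7/36, 1/3) → index 2
j=3: u_3=23/60 ∈ [1/3, 5/12) → index 3
j=4: u_4=89/180 ∈ [5/12, 7/12) → index 4
j=5: u_5=109/180 ∈ [7/12, 11/18) → index 5
j=6: u_6=43/60 ∈ [11/18, 3/4) → index 6
j=7: u_7=149/180 ∈ [7/9, 1) → index 8
j=8: u_8=169/180 ∈ [7/9, 1) → index 8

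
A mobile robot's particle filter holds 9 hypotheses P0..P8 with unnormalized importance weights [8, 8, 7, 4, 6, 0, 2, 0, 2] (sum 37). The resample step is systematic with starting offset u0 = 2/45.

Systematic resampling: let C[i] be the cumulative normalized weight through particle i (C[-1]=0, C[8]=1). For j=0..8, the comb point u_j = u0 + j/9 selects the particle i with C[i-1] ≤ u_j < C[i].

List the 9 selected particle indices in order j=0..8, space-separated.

C = [8/37, 16/37, 23/37, 27/37, 33/37, 33/37, 35/37, 35/37, 1]
j=0: u_0=2/45 ∈ [0, 8/37) → index 0
j=1: u_1=7/45 ∈ [0, 8/37) → index 0
j=2: u_2=4/15 ∈ [8/37, 16/37) → index 1
j=3: u_3=17/45 ∈ [8/37, 16/37) → index 1
j=4: u_4=22/45 ∈ [16/37, 23/37) → index 2
j=5: u_5=3/5 ∈ [16/37, 23/37) → index 2
j=6: u_6=32/45 ∈ [23/37, 27/37) → index 3
j=7: u_7=37/45 ∈ [27/37, 33/37) → index 4
j=8: u_8=14/15 ∈ [33/37, 35/37) → index 6

0 0 1 1 2 2 3 4 6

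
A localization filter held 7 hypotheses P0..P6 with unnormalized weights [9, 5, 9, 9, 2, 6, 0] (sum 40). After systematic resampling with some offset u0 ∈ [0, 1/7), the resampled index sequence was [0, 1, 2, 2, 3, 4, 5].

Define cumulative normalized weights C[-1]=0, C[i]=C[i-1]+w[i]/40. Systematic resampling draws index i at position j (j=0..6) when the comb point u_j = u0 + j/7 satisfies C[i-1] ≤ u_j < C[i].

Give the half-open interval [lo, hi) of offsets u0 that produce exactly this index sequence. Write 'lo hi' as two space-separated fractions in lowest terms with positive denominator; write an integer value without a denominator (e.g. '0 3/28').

C = [9/40, 7/20, 23/40, 4/5, 17/20, 1, 1]
j=0 picked index 0: u0 ∈ [0, 9/40)
j=1 picked index 1: u0 ∈ [23/280, 29/140)
j=2 picked index 2: u0 ∈ [9/140, 81/280)
j=3 picked index 2: u0 ∈ [-11/140, 41/280)
j=4 picked index 3: u0 ∈ [1/280, 8/35)
j=5 picked index 4: u0 ∈ [3/35, 19/140)
j=6 picked index 5: u0 ∈ [-1/140, 1/7)
intersection: [3/35, 19/140)

3/35 19/140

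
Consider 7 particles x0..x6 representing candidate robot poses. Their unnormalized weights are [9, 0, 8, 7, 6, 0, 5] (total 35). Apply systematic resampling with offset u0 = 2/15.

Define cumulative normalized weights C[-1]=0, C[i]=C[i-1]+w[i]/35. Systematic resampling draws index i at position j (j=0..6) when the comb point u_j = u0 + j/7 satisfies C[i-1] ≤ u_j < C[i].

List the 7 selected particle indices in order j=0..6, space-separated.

C = [9/35, 9/35, 17/35, 24/35, 6/7, 6/7, 1]
j=0: u_0=2/15 ∈ [0, 9/35) → index 0
j=1: u_1=29/105 ∈ [9/35, 17/35) → index 2
j=2: u_2=44/105 ∈ [9/35, 17/35) → index 2
j=3: u_3=59/105 ∈ [17/35, 24/35) → index 3
j=4: u_4=74/105 ∈ [24/35, 6/7) → index 4
j=5: u_5=89/105 ∈ [24/35, 6/7) → index 4
j=6: u_6=104/105 ∈ [6/7, 1) → index 6

0 2 2 3 4 4 6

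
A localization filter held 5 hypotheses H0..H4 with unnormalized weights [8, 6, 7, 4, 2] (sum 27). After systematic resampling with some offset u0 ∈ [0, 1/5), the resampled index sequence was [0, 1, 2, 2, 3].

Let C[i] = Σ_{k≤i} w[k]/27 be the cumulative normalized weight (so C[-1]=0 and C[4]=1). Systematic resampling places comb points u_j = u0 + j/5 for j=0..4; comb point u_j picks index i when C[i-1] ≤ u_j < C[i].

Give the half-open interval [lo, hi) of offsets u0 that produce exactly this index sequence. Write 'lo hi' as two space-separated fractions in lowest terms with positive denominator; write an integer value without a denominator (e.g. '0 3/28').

C = [8/27, 14/27, 7/9, 25/27, 1]
j=0 picked index 0: u0 ∈ [0, 8/27)
j=1 picked index 1: u0 ∈ [13/135, 43/135)
j=2 picked index 2: u0 ∈ [16/135, 17/45)
j=3 picked index 2: u0 ∈ [-11/135, 8/45)
j=4 picked index 3: u0 ∈ [-1/45, 17/135)
intersection: [16/135, 17/135)

16/135 17/135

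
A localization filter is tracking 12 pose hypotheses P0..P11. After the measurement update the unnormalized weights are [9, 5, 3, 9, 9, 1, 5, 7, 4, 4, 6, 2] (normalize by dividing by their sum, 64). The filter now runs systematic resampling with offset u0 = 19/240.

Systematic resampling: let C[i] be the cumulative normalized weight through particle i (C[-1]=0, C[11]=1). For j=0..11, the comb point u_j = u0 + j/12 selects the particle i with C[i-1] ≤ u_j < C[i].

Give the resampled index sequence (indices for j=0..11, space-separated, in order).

C = [9/64, 7/32, 17/64, 13/32, 35/64, 9/16, 41/64, 3/4, 13/16, 7/8, 31/32, 1]
j=0: u_0=19/240 ∈ [0, 9/64) → index 0
j=1: u_1=13/80 ∈ [9/64, 7/32) → index 1
j=2: u_2=59/240 ∈ [7/32, 17/64) → index 2
j=3: u_3=79/240 ∈ [17/64, 13/32) → index 3
j=4: u_4=33/80 ∈ [13/32, 35/64) → index 4
j=5: u_5=119/240 ∈ [13/32, 35/64) → index 4
j=6: u_6=139/240 ∈ [9/16, 41/64) → index 6
j=7: u_7=53/80 ∈ [41/64, 3/4) → index 7
j=8: u_8=179/240 ∈ [41/64, 3/4) → index 7
j=9: u_9=199/240 ∈ [13/16, 7/8) → index 9
j=10: u_10=73/80 ∈ [7/8, 31/32) → index 10
j=11: u_11=239/240 ∈ [31/32, 1) → index 11

0 1 2 3 4 4 6 7 7 9 10 11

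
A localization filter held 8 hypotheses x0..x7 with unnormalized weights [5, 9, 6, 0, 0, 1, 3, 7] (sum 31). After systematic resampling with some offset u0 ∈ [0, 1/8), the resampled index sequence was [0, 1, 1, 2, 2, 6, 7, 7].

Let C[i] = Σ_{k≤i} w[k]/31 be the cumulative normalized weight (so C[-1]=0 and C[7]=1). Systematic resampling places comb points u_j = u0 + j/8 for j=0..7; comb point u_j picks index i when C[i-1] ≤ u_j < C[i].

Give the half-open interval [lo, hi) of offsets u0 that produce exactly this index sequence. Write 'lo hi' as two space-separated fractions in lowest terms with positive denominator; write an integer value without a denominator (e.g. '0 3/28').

C = [5/31, 14/31, 20/31, 20/31, 20/31, 21/31, 24/31, 1]
j=0 picked index 0: u0 ∈ [0, 5/31)
j=1 picked index 1: u0 ∈ [9/248, 81/248)
j=2 picked index 1: u0 ∈ [-11/124, 25/124)
j=3 picked index 2: u0 ∈ [19/248, 67/248)
j=4 picked index 2: u0 ∈ [-3/62, 9/62)
j=5 picked index 6: u0 ∈ [13/248, 37/248)
j=6 picked index 7: u0 ∈ [3/124, 1/4)
j=7 picked index 7: u0 ∈ [-25/248, 1/8)
intersection: [19/248, 1/8)

19/248 1/8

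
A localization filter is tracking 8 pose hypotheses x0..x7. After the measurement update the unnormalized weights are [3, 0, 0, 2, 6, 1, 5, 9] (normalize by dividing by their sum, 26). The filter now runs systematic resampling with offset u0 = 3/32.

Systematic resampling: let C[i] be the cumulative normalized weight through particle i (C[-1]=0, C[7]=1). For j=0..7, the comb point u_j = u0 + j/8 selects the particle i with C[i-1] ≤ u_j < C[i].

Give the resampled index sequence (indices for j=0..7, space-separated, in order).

C = [3/26, 3/26, 3/26, 5/26, 11/26, 6/13, 17/26, 1]
j=0: u_0=3/32 ∈ [0, 3/26) → index 0
j=1: u_1=7/32 ∈ [5/26, 11/26) → index 4
j=2: u_2=11/32 ∈ [5/26, 11/26) → index 4
j=3: u_3=15/32 ∈ [6/13, 17/26) → index 6
j=4: u_4=19/32 ∈ [6/13, 17/26) → index 6
j=5: u_5=23/32 ∈ [17/26, 1) → index 7
j=6: u_6=27/32 ∈ [17/26, 1) → index 7
j=7: u_7=31/32 ∈ [17/26, 1) → index 7

0 4 4 6 6 7 7 7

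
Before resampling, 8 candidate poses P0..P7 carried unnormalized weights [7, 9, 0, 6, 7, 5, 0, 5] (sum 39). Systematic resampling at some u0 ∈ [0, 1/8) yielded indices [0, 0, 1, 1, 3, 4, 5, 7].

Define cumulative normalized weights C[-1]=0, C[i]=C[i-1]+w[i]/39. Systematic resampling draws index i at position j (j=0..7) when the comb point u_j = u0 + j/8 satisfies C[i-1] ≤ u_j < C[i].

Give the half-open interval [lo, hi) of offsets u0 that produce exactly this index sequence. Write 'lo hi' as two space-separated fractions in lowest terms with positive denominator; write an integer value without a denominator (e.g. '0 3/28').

0 11/312

C = [7/39, 16/39, 16/39, 22/39, 29/39, 34/39, 34/39, 1]
j=0 picked index 0: u0 ∈ [0, 7/39)
j=1 picked index 0: u0 ∈ [-1/8, 17/312)
j=2 picked index 1: u0 ∈ [-11/156, 25/156)
j=3 picked index 1: u0 ∈ [-61/312, 11/312)
j=4 picked index 3: u0 ∈ [-7/78, 5/78)
j=5 picked index 4: u0 ∈ [-19/312, 37/312)
j=6 picked index 5: u0 ∈ [-1/156, 19/156)
j=7 picked index 7: u0 ∈ [-1/312, 1/8)
intersection: [0, 11/312)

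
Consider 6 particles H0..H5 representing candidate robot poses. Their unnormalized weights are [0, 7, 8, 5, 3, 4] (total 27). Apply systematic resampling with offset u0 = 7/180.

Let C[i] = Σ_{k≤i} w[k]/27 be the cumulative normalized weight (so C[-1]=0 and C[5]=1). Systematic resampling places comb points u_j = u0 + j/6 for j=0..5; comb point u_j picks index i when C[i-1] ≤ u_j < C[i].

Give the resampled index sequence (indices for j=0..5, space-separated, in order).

C = [0, 7/27, 5/9, 20/27, 23/27, 1]
j=0: u_0=7/180 ∈ [0, 7/27) → index 1
j=1: u_1=37/180 ∈ [0, 7/27) → index 1
j=2: u_2=67/180 ∈ [7/27, 5/9) → index 2
j=3: u_3=97/180 ∈ [7/27, 5/9) → index 2
j=4: u_4=127/180 ∈ [5/9, 20/27) → index 3
j=5: u_5=157/180 ∈ [23/27, 1) → index 5

1 1 2 2 3 5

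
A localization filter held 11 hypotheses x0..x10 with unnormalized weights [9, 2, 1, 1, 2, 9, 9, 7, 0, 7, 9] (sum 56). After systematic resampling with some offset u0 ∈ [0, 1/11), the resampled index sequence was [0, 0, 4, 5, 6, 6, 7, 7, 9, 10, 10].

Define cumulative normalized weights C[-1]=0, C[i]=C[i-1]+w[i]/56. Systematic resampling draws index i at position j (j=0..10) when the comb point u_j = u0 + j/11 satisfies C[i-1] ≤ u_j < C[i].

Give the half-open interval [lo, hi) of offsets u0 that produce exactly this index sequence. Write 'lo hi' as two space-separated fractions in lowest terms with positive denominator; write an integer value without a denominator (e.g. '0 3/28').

C = [9/56, 11/56, 3/14, 13/56, 15/56, 3/7, 33/56, 5/7, 5/7, 47/56, 1]
j=0 picked index 0: u0 ∈ [0, 9/56)
j=1 picked index 0: u0 ∈ [-1/11, 43/616)
j=2 picked index 4: u0 ∈ [31/616, 53/616)
j=3 picked index 5: u0 ∈ [-3/616, 12/77)
j=4 picked index 6: u0 ∈ [5/77, 139/616)
j=5 picked index 6: u0 ∈ [-2/77, 83/616)
j=6 picked index 7: u0 ∈ [27/616, 13/77)
j=7 picked index 7: u0 ∈ [-29/616, 6/77)
j=8 picked index 9: u0 ∈ [-1/77, 69/616)
j=9 picked index 10: u0 ∈ [13/616, 2/11)
j=10 picked index 10: u0 ∈ [-43/616, 1/11)
intersection: [5/77, 43/616)

5/77 43/616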